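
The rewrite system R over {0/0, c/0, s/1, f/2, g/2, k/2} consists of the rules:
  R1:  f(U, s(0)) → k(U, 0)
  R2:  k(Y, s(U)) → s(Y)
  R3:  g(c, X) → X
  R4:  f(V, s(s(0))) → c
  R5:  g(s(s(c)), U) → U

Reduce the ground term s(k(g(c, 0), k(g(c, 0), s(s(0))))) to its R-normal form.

1. s(k(g(c, 0), k(g(c, 0), s(s(0)))))  →  s(k(0, k(g(c, 0), s(s(0)))))   [R3 at 1.1]
2. s(k(0, k(g(c, 0), s(s(0)))))  →  s(k(0, s(g(c, 0))))   [R2 at 1.2]
3. s(k(0, s(g(c, 0))))  →  s(s(0))   [R2 at 1]

s(s(0))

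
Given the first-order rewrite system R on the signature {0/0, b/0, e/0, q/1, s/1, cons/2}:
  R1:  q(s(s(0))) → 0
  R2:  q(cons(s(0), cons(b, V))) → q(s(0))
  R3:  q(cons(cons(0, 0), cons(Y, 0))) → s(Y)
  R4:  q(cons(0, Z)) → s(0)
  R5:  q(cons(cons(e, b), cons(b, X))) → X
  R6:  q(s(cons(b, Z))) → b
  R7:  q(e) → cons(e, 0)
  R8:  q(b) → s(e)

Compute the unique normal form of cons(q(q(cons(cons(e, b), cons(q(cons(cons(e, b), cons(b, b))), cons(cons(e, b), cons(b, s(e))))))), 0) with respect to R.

1. cons(q(q(cons(cons(e, b), cons(q(cons(cons(e, b), cons(b, b))), cons(cons(e, b), cons(b, s(e))))))), 0)  →  cons(q(q(cons(cons(e, b), cons(b, cons(cons(e, b), cons(b, s(e))))))), 0)   [R5 at 1.1.1.2.1]
2. cons(q(q(cons(cons(e, b), cons(b, cons(cons(e, b), cons(b, s(e))))))), 0)  →  cons(q(cons(cons(e, b), cons(b, s(e)))), 0)   [R5 at 1.1]
3. cons(q(cons(cons(e, b), cons(b, s(e)))), 0)  →  cons(s(e), 0)   [R5 at 1]

cons(s(e), 0)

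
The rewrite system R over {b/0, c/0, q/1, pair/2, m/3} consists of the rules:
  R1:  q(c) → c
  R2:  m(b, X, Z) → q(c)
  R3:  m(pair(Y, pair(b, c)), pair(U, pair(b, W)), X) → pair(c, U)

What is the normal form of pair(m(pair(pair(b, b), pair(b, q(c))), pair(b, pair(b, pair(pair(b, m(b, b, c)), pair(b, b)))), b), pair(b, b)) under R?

pair(pair(c, b), pair(b, b))

1. pair(m(pair(pair(b, b), pair(b, q(c))), pair(b, pair(b, pair(pair(b, m(b, b, c)), pair(b, b)))), b), pair(b, b))  →  pair(m(pair(pair(b, b), pair(b, c)), pair(b, pair(b, pair(pair(b, m(b, b, c)), pair(b, b)))), b), pair(b, b))   [R1 at 1.1.2.2]
2. pair(m(pair(pair(b, b), pair(b, c)), pair(b, pair(b, pair(pair(b, m(b, b, c)), pair(b, b)))), b), pair(b, b))  →  pair(pair(c, b), pair(b, b))   [R3 at 1]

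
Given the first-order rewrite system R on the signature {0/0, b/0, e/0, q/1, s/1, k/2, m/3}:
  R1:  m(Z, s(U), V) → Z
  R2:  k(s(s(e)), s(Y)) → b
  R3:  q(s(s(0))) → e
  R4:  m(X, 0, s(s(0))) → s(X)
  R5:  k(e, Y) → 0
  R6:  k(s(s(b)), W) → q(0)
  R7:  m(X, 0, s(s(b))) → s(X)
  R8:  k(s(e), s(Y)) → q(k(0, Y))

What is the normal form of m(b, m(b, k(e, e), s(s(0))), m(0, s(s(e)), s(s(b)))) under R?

b

1. m(b, m(b, k(e, e), s(s(0))), m(0, s(s(e)), s(s(b))))  →  m(b, m(b, 0, s(s(0))), m(0, s(s(e)), s(s(b))))   [R5 at 2.2]
2. m(b, m(b, 0, s(s(0))), m(0, s(s(e)), s(s(b))))  →  m(b, s(b), m(0, s(s(e)), s(s(b))))   [R4 at 2]
3. m(b, s(b), m(0, s(s(e)), s(s(b))))  →  b   [R1 at ε]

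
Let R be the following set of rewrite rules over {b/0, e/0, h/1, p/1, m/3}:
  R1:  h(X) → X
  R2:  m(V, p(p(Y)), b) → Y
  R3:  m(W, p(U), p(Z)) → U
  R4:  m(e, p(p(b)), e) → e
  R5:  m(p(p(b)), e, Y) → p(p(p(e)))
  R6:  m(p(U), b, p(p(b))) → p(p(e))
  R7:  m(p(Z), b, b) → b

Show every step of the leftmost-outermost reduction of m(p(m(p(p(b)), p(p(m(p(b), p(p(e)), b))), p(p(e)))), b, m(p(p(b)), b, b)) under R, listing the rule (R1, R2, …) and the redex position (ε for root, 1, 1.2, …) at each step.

b

1. m(p(m(p(p(b)), p(p(m(p(b), p(p(e)), b))), p(p(e)))), b, m(p(p(b)), b, b))  →  m(p(p(m(p(b), p(p(e)), b))), b, m(p(p(b)), b, b))   [R3 at 1.1]
2. m(p(p(m(p(b), p(p(e)), b))), b, m(p(p(b)), b, b))  →  m(p(p(e)), b, m(p(p(b)), b, b))   [R2 at 1.1.1]
3. m(p(p(e)), b, m(p(p(b)), b, b))  →  m(p(p(e)), b, b)   [R7 at 3]
4. m(p(p(e)), b, b)  →  b   [R7 at ε]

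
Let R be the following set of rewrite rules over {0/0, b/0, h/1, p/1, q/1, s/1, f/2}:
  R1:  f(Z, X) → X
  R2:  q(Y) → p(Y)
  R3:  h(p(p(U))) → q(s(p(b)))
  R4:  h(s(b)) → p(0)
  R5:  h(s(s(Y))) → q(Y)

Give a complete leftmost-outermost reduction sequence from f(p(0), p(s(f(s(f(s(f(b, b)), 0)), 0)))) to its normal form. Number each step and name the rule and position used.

p(s(0))

1. f(p(0), p(s(f(s(f(s(f(b, b)), 0)), 0))))  →  p(s(f(s(f(s(f(b, b)), 0)), 0)))   [R1 at ε]
2. p(s(f(s(f(s(f(b, b)), 0)), 0)))  →  p(s(0))   [R1 at 1.1]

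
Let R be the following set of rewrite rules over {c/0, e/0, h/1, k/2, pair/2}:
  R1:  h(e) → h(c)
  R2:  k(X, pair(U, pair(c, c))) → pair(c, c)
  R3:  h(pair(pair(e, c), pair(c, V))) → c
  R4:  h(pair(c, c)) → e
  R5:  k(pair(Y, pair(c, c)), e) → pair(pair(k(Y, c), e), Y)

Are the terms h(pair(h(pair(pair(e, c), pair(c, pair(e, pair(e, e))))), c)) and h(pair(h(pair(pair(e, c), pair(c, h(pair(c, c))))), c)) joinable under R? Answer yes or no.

yes — NF(t₁) = e, NF(t₂) = e

Reduce t₁ = h(pair(h(pair(pair(e, c), pair(c, pair(e, pair(e, e))))), c)):
1. h(pair(h(pair(pair(e, c), pair(c, pair(e, pair(e, e))))), c))  →  h(pair(c, c))   [R3 at 1.1]
2. h(pair(c, c))  →  e   [R4 at ε]

Reduce t₂ = h(pair(h(pair(pair(e, c), pair(c, h(pair(c, c))))), c)):
1. h(pair(h(pair(pair(e, c), pair(c, h(pair(c, c))))), c))  →  h(pair(c, c))   [R3 at 1.1]
2. h(pair(c, c))  →  e   [R4 at ε]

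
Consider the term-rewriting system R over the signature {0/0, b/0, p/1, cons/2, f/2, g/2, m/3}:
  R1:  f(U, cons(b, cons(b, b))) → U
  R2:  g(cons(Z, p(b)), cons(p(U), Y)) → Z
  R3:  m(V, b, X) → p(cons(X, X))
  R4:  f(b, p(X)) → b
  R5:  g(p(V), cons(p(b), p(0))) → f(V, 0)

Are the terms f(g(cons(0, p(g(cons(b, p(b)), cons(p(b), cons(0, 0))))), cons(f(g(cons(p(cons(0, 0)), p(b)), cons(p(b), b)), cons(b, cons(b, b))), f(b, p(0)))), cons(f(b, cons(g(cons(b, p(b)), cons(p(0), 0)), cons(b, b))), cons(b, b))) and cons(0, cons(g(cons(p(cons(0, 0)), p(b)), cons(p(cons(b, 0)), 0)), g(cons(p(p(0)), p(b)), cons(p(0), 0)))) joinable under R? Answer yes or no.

Reduce t₁ = f(g(cons(0, p(g(cons(b, p(b)), cons(p(b), cons(0, 0))))), cons(f(g(cons(p(cons(0, 0)), p(b)), cons(p(b), b)), cons(b, cons(b, b))), f(b, p(0)))), cons(f(b, cons(g(cons(b, p(b)), cons(p(0), 0)), cons(b, b))), cons(b, b))):
1. f(g(cons(0, p(g(cons(b, p(b)), cons(p(b), cons(0, 0))))), cons(f(g(cons(p(cons(0, 0)), p(b)), cons(p(b), b)), cons(b, cons(b, b))), f(b, p(0)))), cons(f(b, cons(g(cons(b, p(b)), cons(p(0), 0)), cons(b, b))), cons(b, b)))  →  f(g(cons(0, p(b)), cons(f(g(cons(p(cons(0, 0)), p(b)), cons(p(b), b)), cons(b, cons(b, b))), f(b, p(0)))), cons(f(b, cons(g(cons(b, p(b)), cons(p(0), 0)), cons(b, b))), cons(b, b)))   [R2 at 1.1.2.1]
2. f(g(cons(0, p(b)), cons(f(g(cons(p(cons(0, 0)), p(b)), cons(p(b), b)), cons(b, cons(b, b))), f(b, p(0)))), cons(f(b, cons(g(cons(b, p(b)), cons(p(0), 0)), cons(b, b))), cons(b, b)))  →  f(g(cons(0, p(b)), cons(g(cons(p(cons(0, 0)), p(b)), cons(p(b), b)), f(b, p(0)))), cons(f(b, cons(g(cons(b, p(b)), cons(p(0), 0)), cons(b, b))), cons(b, b)))   [R1 at 1.2.1]
3. f(g(cons(0, p(b)), cons(g(cons(p(cons(0, 0)), p(b)), cons(p(b), b)), f(b, p(0)))), cons(f(b, cons(g(cons(b, p(b)), cons(p(0), 0)), cons(b, b))), cons(b, b)))  →  f(g(cons(0, p(b)), cons(p(cons(0, 0)), f(b, p(0)))), cons(f(b, cons(g(cons(b, p(b)), cons(p(0), 0)), cons(b, b))), cons(b, b)))   [R2 at 1.2.1]
4. f(g(cons(0, p(b)), cons(p(cons(0, 0)), f(b, p(0)))), cons(f(b, cons(g(cons(b, p(b)), cons(p(0), 0)), cons(b, b))), cons(b, b)))  →  f(0, cons(f(b, cons(g(cons(b, p(b)), cons(p(0), 0)), cons(b, b))), cons(b, b)))   [R2 at 1]
5. f(0, cons(f(b, cons(g(cons(b, p(b)), cons(p(0), 0)), cons(b, b))), cons(b, b)))  →  f(0, cons(f(b, cons(b, cons(b, b))), cons(b, b)))   [R2 at 2.1.2.1]
6. f(0, cons(f(b, cons(b, cons(b, b))), cons(b, b)))  →  f(0, cons(b, cons(b, b)))   [R1 at 2.1]
7. f(0, cons(b, cons(b, b)))  →  0   [R1 at ε]

Reduce t₂ = cons(0, cons(g(cons(p(cons(0, 0)), p(b)), cons(p(cons(b, 0)), 0)), g(cons(p(p(0)), p(b)), cons(p(0), 0)))):
1. cons(0, cons(g(cons(p(cons(0, 0)), p(b)), cons(p(cons(b, 0)), 0)), g(cons(p(p(0)), p(b)), cons(p(0), 0))))  →  cons(0, cons(p(cons(0, 0)), g(cons(p(p(0)), p(b)), cons(p(0), 0))))   [R2 at 2.1]
2. cons(0, cons(p(cons(0, 0)), g(cons(p(p(0)), p(b)), cons(p(0), 0))))  →  cons(0, cons(p(cons(0, 0)), p(p(0))))   [R2 at 2.2]

no — NF(t₁) = 0, NF(t₂) = cons(0, cons(p(cons(0, 0)), p(p(0))))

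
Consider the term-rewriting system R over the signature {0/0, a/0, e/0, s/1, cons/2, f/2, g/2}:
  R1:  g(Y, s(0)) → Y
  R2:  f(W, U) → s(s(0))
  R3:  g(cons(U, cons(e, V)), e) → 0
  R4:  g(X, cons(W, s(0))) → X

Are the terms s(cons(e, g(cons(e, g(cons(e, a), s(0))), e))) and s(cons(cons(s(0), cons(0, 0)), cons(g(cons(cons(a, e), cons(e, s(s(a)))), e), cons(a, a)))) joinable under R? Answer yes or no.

Reduce t₁ = s(cons(e, g(cons(e, g(cons(e, a), s(0))), e))):
1. s(cons(e, g(cons(e, g(cons(e, a), s(0))), e)))  →  s(cons(e, g(cons(e, cons(e, a)), e)))   [R1 at 1.2.1.2]
2. s(cons(e, g(cons(e, cons(e, a)), e)))  →  s(cons(e, 0))   [R3 at 1.2]

Reduce t₂ = s(cons(cons(s(0), cons(0, 0)), cons(g(cons(cons(a, e), cons(e, s(s(a)))), e), cons(a, a)))):
1. s(cons(cons(s(0), cons(0, 0)), cons(g(cons(cons(a, e), cons(e, s(s(a)))), e), cons(a, a))))  →  s(cons(cons(s(0), cons(0, 0)), cons(0, cons(a, a))))   [R3 at 1.2.1]

no — NF(t₁) = s(cons(e, 0)), NF(t₂) = s(cons(cons(s(0), cons(0, 0)), cons(0, cons(a, a))))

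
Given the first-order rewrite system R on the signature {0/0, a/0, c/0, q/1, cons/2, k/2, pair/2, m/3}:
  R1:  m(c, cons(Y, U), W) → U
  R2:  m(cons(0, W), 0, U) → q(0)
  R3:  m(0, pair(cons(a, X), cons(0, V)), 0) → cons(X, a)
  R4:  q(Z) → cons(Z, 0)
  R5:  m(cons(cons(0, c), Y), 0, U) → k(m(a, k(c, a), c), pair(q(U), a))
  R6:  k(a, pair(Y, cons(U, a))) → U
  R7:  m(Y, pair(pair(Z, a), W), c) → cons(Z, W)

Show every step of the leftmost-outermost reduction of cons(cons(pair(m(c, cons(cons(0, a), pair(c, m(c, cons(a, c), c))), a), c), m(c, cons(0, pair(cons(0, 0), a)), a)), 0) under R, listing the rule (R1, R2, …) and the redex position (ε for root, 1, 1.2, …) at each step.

cons(cons(pair(pair(c, c), c), pair(cons(0, 0), a)), 0)

1. cons(cons(pair(m(c, cons(cons(0, a), pair(c, m(c, cons(a, c), c))), a), c), m(c, cons(0, pair(cons(0, 0), a)), a)), 0)  →  cons(cons(pair(pair(c, m(c, cons(a, c), c)), c), m(c, cons(0, pair(cons(0, 0), a)), a)), 0)   [R1 at 1.1.1]
2. cons(cons(pair(pair(c, m(c, cons(a, c), c)), c), m(c, cons(0, pair(cons(0, 0), a)), a)), 0)  →  cons(cons(pair(pair(c, c), c), m(c, cons(0, pair(cons(0, 0), a)), a)), 0)   [R1 at 1.1.1.2]
3. cons(cons(pair(pair(c, c), c), m(c, cons(0, pair(cons(0, 0), a)), a)), 0)  →  cons(cons(pair(pair(c, c), c), pair(cons(0, 0), a)), 0)   [R1 at 1.2]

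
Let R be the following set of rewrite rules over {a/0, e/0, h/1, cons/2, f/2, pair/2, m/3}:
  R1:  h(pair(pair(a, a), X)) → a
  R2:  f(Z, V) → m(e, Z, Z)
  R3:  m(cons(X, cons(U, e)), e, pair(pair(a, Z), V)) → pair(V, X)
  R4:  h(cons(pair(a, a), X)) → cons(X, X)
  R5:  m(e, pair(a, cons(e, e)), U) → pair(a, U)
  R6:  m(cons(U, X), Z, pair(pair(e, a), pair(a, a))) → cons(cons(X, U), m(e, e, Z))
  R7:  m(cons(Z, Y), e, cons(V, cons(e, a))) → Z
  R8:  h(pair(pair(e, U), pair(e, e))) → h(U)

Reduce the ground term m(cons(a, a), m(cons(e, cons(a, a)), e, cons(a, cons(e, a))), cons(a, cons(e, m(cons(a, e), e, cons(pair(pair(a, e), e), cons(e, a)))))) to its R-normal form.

a

1. m(cons(a, a), m(cons(e, cons(a, a)), e, cons(a, cons(e, a))), cons(a, cons(e, m(cons(a, e), e, cons(pair(pair(a, e), e), cons(e, a))))))  →  m(cons(a, a), e, cons(a, cons(e, m(cons(a, e), e, cons(pair(pair(a, e), e), cons(e, a))))))   [R7 at 2]
2. m(cons(a, a), e, cons(a, cons(e, m(cons(a, e), e, cons(pair(pair(a, e), e), cons(e, a))))))  →  m(cons(a, a), e, cons(a, cons(e, a)))   [R7 at 3.2.2]
3. m(cons(a, a), e, cons(a, cons(e, a)))  →  a   [R7 at ε]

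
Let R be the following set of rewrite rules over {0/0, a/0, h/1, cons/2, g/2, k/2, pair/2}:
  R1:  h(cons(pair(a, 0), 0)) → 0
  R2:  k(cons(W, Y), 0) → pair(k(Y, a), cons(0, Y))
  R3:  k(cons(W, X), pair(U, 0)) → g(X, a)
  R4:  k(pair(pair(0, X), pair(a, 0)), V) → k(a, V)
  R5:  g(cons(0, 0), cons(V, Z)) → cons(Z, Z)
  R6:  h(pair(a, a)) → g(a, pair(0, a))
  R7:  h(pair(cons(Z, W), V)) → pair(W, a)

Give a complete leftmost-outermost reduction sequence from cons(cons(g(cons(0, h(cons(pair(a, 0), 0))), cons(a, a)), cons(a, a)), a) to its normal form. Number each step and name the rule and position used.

1. cons(cons(g(cons(0, h(cons(pair(a, 0), 0))), cons(a, a)), cons(a, a)), a)  →  cons(cons(g(cons(0, 0), cons(a, a)), cons(a, a)), a)   [R1 at 1.1.1.2]
2. cons(cons(g(cons(0, 0), cons(a, a)), cons(a, a)), a)  →  cons(cons(cons(a, a), cons(a, a)), a)   [R5 at 1.1]

cons(cons(cons(a, a), cons(a, a)), a)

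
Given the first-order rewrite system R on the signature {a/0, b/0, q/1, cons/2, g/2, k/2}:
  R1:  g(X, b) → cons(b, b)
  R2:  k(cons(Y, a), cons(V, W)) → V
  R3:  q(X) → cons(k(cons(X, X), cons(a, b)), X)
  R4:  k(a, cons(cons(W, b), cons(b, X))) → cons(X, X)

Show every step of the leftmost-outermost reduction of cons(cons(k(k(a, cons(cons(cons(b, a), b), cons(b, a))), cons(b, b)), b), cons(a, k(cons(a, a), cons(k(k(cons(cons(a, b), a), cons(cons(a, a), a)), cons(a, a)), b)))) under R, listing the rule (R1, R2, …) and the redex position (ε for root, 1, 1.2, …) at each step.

1. cons(cons(k(k(a, cons(cons(cons(b, a), b), cons(b, a))), cons(b, b)), b), cons(a, k(cons(a, a), cons(k(k(cons(cons(a, b), a), cons(cons(a, a), a)), cons(a, a)), b))))  →  cons(cons(k(cons(a, a), cons(b, b)), b), cons(a, k(cons(a, a), cons(k(k(cons(cons(a, b), a), cons(cons(a, a), a)), cons(a, a)), b))))   [R4 at 1.1.1]
2. cons(cons(k(cons(a, a), cons(b, b)), b), cons(a, k(cons(a, a), cons(k(k(cons(cons(a, b), a), cons(cons(a, a), a)), cons(a, a)), b))))  →  cons(cons(b, b), cons(a, k(cons(a, a), cons(k(k(cons(cons(a, b), a), cons(cons(a, a), a)), cons(a, a)), b))))   [R2 at 1.1]
3. cons(cons(b, b), cons(a, k(cons(a, a), cons(k(k(cons(cons(a, b), a), cons(cons(a, a), a)), cons(a, a)), b))))  →  cons(cons(b, b), cons(a, k(k(cons(cons(a, b), a), cons(cons(a, a), a)), cons(a, a))))   [R2 at 2.2]
4. cons(cons(b, b), cons(a, k(k(cons(cons(a, b), a), cons(cons(a, a), a)), cons(a, a))))  →  cons(cons(b, b), cons(a, k(cons(a, a), cons(a, a))))   [R2 at 2.2.1]
5. cons(cons(b, b), cons(a, k(cons(a, a), cons(a, a))))  →  cons(cons(b, b), cons(a, a))   [R2 at 2.2]

cons(cons(b, b), cons(a, a))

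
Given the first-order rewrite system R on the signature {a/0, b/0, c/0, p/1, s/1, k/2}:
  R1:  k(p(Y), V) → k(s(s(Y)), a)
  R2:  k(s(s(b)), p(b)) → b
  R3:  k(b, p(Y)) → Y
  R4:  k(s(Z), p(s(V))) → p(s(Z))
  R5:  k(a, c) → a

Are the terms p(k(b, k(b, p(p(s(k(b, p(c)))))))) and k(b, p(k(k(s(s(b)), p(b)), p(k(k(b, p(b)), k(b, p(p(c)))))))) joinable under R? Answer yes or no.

no — NF(t₁) = p(s(c)), NF(t₂) = c

Reduce t₁ = p(k(b, k(b, p(p(s(k(b, p(c)))))))):
1. p(k(b, k(b, p(p(s(k(b, p(c))))))))  →  p(k(b, p(s(k(b, p(c))))))   [R3 at 1.2]
2. p(k(b, p(s(k(b, p(c))))))  →  p(s(k(b, p(c))))   [R3 at 1]
3. p(s(k(b, p(c))))  →  p(s(c))   [R3 at 1.1]

Reduce t₂ = k(b, p(k(k(s(s(b)), p(b)), p(k(k(b, p(b)), k(b, p(p(c)))))))):
1. k(b, p(k(k(s(s(b)), p(b)), p(k(k(b, p(b)), k(b, p(p(c))))))))  →  k(k(s(s(b)), p(b)), p(k(k(b, p(b)), k(b, p(p(c))))))   [R3 at ε]
2. k(k(s(s(b)), p(b)), p(k(k(b, p(b)), k(b, p(p(c))))))  →  k(b, p(k(k(b, p(b)), k(b, p(p(c))))))   [R2 at 1]
3. k(b, p(k(k(b, p(b)), k(b, p(p(c))))))  →  k(k(b, p(b)), k(b, p(p(c))))   [R3 at ε]
4. k(k(b, p(b)), k(b, p(p(c))))  →  k(b, k(b, p(p(c))))   [R3 at 1]
5. k(b, k(b, p(p(c))))  →  k(b, p(c))   [R3 at 2]
6. k(b, p(c))  →  c   [R3 at ε]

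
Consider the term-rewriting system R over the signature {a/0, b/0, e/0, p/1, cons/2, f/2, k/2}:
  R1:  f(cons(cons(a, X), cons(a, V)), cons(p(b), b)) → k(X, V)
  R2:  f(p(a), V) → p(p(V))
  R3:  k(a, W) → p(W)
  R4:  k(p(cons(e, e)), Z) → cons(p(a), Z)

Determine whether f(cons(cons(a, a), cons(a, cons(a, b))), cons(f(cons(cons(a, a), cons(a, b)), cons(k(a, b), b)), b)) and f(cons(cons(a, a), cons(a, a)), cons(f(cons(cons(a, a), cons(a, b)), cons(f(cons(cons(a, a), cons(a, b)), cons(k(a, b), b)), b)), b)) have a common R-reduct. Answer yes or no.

Reduce t₁ = f(cons(cons(a, a), cons(a, cons(a, b))), cons(f(cons(cons(a, a), cons(a, b)), cons(k(a, b), b)), b)):
1. f(cons(cons(a, a), cons(a, cons(a, b))), cons(f(cons(cons(a, a), cons(a, b)), cons(k(a, b), b)), b))  →  f(cons(cons(a, a), cons(a, cons(a, b))), cons(f(cons(cons(a, a), cons(a, b)), cons(p(b), b)), b))   [R3 at 2.1.2.1]
2. f(cons(cons(a, a), cons(a, cons(a, b))), cons(f(cons(cons(a, a), cons(a, b)), cons(p(b), b)), b))  →  f(cons(cons(a, a), cons(a, cons(a, b))), cons(k(a, b), b))   [R1 at 2.1]
3. f(cons(cons(a, a), cons(a, cons(a, b))), cons(k(a, b), b))  →  f(cons(cons(a, a), cons(a, cons(a, b))), cons(p(b), b))   [R3 at 2.1]
4. f(cons(cons(a, a), cons(a, cons(a, b))), cons(p(b), b))  →  k(a, cons(a, b))   [R1 at ε]
5. k(a, cons(a, b))  →  p(cons(a, b))   [R3 at ε]

Reduce t₂ = f(cons(cons(a, a), cons(a, a)), cons(f(cons(cons(a, a), cons(a, b)), cons(f(cons(cons(a, a), cons(a, b)), cons(k(a, b), b)), b)), b)):
1. f(cons(cons(a, a), cons(a, a)), cons(f(cons(cons(a, a), cons(a, b)), cons(f(cons(cons(a, a), cons(a, b)), cons(k(a, b), b)), b)), b))  →  f(cons(cons(a, a), cons(a, a)), cons(f(cons(cons(a, a), cons(a, b)), cons(f(cons(cons(a, a), cons(a, b)), cons(p(b), b)), b)), b))   [R3 at 2.1.2.1.2.1]
2. f(cons(cons(a, a), cons(a, a)), cons(f(cons(cons(a, a), cons(a, b)), cons(f(cons(cons(a, a), cons(a, b)), cons(p(b), b)), b)), b))  →  f(cons(cons(a, a), cons(a, a)), cons(f(cons(cons(a, a), cons(a, b)), cons(k(a, b), b)), b))   [R1 at 2.1.2.1]
3. f(cons(cons(a, a), cons(a, a)), cons(f(cons(cons(a, a), cons(a, b)), cons(k(a, b), b)), b))  →  f(cons(cons(a, a), cons(a, a)), cons(f(cons(cons(a, a), cons(a, b)), cons(p(b), b)), b))   [R3 at 2.1.2.1]
4. f(cons(cons(a, a), cons(a, a)), cons(f(cons(cons(a, a), cons(a, b)), cons(p(b), b)), b))  →  f(cons(cons(a, a), cons(a, a)), cons(k(a, b), b))   [R1 at 2.1]
5. f(cons(cons(a, a), cons(a, a)), cons(k(a, b), b))  →  f(cons(cons(a, a), cons(a, a)), cons(p(b), b))   [R3 at 2.1]
6. f(cons(cons(a, a), cons(a, a)), cons(p(b), b))  →  k(a, a)   [R1 at ε]
7. k(a, a)  →  p(a)   [R3 at ε]

no — NF(t₁) = p(cons(a, b)), NF(t₂) = p(a)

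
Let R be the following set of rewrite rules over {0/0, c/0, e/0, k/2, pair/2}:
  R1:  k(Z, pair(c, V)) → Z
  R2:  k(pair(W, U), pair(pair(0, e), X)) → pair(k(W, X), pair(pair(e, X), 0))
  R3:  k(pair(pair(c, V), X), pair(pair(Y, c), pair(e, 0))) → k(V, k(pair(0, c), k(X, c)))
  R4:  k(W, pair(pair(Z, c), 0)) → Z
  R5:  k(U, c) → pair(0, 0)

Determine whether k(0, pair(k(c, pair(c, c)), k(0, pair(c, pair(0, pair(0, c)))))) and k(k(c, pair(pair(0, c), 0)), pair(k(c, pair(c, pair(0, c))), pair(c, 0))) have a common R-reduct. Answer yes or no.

Reduce t₁ = k(0, pair(k(c, pair(c, c)), k(0, pair(c, pair(0, pair(0, c)))))):
1. k(0, pair(k(c, pair(c, c)), k(0, pair(c, pair(0, pair(0, c))))))  →  k(0, pair(c, k(0, pair(c, pair(0, pair(0, c))))))   [R1 at 2.1]
2. k(0, pair(c, k(0, pair(c, pair(0, pair(0, c))))))  →  0   [R1 at ε]

Reduce t₂ = k(k(c, pair(pair(0, c), 0)), pair(k(c, pair(c, pair(0, c))), pair(c, 0))):
1. k(k(c, pair(pair(0, c), 0)), pair(k(c, pair(c, pair(0, c))), pair(c, 0)))  →  k(0, pair(k(c, pair(c, pair(0, c))), pair(c, 0)))   [R4 at 1]
2. k(0, pair(k(c, pair(c, pair(0, c))), pair(c, 0)))  →  k(0, pair(c, pair(c, 0)))   [R1 at 2.1]
3. k(0, pair(c, pair(c, 0)))  →  0   [R1 at ε]

yes — NF(t₁) = 0, NF(t₂) = 0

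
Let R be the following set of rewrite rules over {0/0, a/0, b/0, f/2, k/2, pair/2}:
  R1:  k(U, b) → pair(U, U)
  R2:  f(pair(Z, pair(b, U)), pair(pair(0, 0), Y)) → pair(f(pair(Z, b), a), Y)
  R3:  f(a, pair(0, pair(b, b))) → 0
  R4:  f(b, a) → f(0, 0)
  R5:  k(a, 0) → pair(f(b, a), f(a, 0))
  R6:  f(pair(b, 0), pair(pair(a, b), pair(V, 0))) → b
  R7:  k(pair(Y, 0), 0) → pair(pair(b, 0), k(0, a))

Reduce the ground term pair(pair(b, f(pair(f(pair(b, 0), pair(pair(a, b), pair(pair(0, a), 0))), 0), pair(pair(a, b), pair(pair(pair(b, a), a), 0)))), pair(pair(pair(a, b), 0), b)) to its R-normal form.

1. pair(pair(b, f(pair(f(pair(b, 0), pair(pair(a, b), pair(pair(0, a), 0))), 0), pair(pair(a, b), pair(pair(pair(b, a), a), 0)))), pair(pair(pair(a, b), 0), b))  →  pair(pair(b, f(pair(b, 0), pair(pair(a, b), pair(pair(pair(b, a), a), 0)))), pair(pair(pair(a, b), 0), b))   [R6 at 1.2.1.1]
2. pair(pair(b, f(pair(b, 0), pair(pair(a, b), pair(pair(pair(b, a), a), 0)))), pair(pair(pair(a, b), 0), b))  →  pair(pair(b, b), pair(pair(pair(a, b), 0), b))   [R6 at 1.2]

pair(pair(b, b), pair(pair(pair(a, b), 0), b))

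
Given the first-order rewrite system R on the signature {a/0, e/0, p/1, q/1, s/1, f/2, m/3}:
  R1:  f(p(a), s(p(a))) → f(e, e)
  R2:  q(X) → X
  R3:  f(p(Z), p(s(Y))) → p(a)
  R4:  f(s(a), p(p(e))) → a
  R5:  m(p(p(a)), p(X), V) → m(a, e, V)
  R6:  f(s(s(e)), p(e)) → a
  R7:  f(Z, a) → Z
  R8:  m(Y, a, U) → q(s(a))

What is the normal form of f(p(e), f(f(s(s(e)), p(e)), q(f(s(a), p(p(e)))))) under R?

p(e)

1. f(p(e), f(f(s(s(e)), p(e)), q(f(s(a), p(p(e))))))  →  f(p(e), f(a, q(f(s(a), p(p(e))))))   [R6 at 2.1]
2. f(p(e), f(a, q(f(s(a), p(p(e))))))  →  f(p(e), f(a, f(s(a), p(p(e)))))   [R2 at 2.2]
3. f(p(e), f(a, f(s(a), p(p(e)))))  →  f(p(e), f(a, a))   [R4 at 2.2]
4. f(p(e), f(a, a))  →  f(p(e), a)   [R7 at 2]
5. f(p(e), a)  →  p(e)   [R7 at ε]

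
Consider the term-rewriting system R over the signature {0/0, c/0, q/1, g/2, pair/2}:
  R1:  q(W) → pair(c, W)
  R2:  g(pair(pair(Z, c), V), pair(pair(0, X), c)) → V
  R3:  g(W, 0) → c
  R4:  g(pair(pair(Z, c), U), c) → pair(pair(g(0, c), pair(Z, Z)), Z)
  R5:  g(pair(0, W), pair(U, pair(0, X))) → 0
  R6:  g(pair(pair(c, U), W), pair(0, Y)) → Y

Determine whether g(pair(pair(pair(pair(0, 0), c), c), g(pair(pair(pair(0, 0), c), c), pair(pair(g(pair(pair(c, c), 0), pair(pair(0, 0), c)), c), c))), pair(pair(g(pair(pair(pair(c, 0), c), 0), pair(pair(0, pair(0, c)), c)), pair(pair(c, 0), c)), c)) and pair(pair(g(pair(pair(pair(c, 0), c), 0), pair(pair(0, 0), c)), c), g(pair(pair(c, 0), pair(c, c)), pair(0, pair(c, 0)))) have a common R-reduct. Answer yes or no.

Reduce t₁ = g(pair(pair(pair(pair(0, 0), c), c), g(pair(pair(pair(0, 0), c), c), pair(pair(g(pair(pair(c, c), 0), pair(pair(0, 0), c)), c), c))), pair(pair(g(pair(pair(pair(c, 0), c), 0), pair(pair(0, pair(0, c)), c)), pair(pair(c, 0), c)), c)):
1. g(pair(pair(pair(pair(0, 0), c), c), g(pair(pair(pair(0, 0), c), c), pair(pair(g(pair(pair(c, c), 0), pair(pair(0, 0), c)), c), c))), pair(pair(g(pair(pair(pair(c, 0), c), 0), pair(pair(0, pair(0, c)), c)), pair(pair(c, 0), c)), c))  →  g(pair(pair(pair(pair(0, 0), c), c), g(pair(pair(pair(0, 0), c), c), pair(pair(0, c), c))), pair(pair(g(pair(pair(pair(c, 0), c), 0), pair(pair(0, pair(0, c)), c)), pair(pair(c, 0), c)), c))   [R2 at 1.2.2.1.1]
2. g(pair(pair(pair(pair(0, 0), c), c), g(pair(pair(pair(0, 0), c), c), pair(pair(0, c), c))), pair(pair(g(pair(pair(pair(c, 0), c), 0), pair(pair(0, pair(0, c)), c)), pair(pair(c, 0), c)), c))  →  g(pair(pair(pair(pair(0, 0), c), c), c), pair(pair(g(pair(pair(pair(c, 0), c), 0), pair(pair(0, pair(0, c)), c)), pair(pair(c, 0), c)), c))   [R2 at 1.2]
3. g(pair(pair(pair(pair(0, 0), c), c), c), pair(pair(g(pair(pair(pair(c, 0), c), 0), pair(pair(0, pair(0, c)), c)), pair(pair(c, 0), c)), c))  →  g(pair(pair(pair(pair(0, 0), c), c), c), pair(pair(0, pair(pair(c, 0), c)), c))   [R2 at 2.1.1]
4. g(pair(pair(pair(pair(0, 0), c), c), c), pair(pair(0, pair(pair(c, 0), c)), c))  →  c   [R2 at ε]

Reduce t₂ = pair(pair(g(pair(pair(pair(c, 0), c), 0), pair(pair(0, 0), c)), c), g(pair(pair(c, 0), pair(c, c)), pair(0, pair(c, 0)))):
1. pair(pair(g(pair(pair(pair(c, 0), c), 0), pair(pair(0, 0), c)), c), g(pair(pair(c, 0), pair(c, c)), pair(0, pair(c, 0))))  →  pair(pair(0, c), g(pair(pair(c, 0), pair(c, c)), pair(0, pair(c, 0))))   [R2 at 1.1]
2. pair(pair(0, c), g(pair(pair(c, 0), pair(c, c)), pair(0, pair(c, 0))))  →  pair(pair(0, c), pair(c, 0))   [R6 at 2]

no — NF(t₁) = c, NF(t₂) = pair(pair(0, c), pair(c, 0))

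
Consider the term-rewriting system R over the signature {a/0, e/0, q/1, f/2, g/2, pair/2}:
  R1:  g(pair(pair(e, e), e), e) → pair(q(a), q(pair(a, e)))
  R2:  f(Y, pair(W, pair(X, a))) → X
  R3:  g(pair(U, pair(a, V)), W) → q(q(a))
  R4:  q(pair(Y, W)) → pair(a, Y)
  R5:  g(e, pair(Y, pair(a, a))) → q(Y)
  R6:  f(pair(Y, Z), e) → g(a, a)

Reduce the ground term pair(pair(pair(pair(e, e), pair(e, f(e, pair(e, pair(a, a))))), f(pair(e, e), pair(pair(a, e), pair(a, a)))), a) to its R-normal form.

pair(pair(pair(pair(e, e), pair(e, a)), a), a)

1. pair(pair(pair(pair(e, e), pair(e, f(e, pair(e, pair(a, a))))), f(pair(e, e), pair(pair(a, e), pair(a, a)))), a)  →  pair(pair(pair(pair(e, e), pair(e, a)), f(pair(e, e), pair(pair(a, e), pair(a, a)))), a)   [R2 at 1.1.2.2]
2. pair(pair(pair(pair(e, e), pair(e, a)), f(pair(e, e), pair(pair(a, e), pair(a, a)))), a)  →  pair(pair(pair(pair(e, e), pair(e, a)), a), a)   [R2 at 1.2]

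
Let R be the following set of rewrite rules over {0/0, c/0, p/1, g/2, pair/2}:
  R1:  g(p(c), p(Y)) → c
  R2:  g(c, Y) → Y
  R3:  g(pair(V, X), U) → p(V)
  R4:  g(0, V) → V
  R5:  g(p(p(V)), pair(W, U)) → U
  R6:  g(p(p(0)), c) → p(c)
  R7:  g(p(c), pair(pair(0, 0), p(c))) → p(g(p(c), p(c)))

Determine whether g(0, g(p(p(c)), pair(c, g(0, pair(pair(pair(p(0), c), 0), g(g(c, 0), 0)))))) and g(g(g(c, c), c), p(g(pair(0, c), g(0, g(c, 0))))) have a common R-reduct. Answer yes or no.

no — NF(t₁) = pair(pair(pair(p(0), c), 0), 0), NF(t₂) = p(p(0))

Reduce t₁ = g(0, g(p(p(c)), pair(c, g(0, pair(pair(pair(p(0), c), 0), g(g(c, 0), 0)))))):
1. g(0, g(p(p(c)), pair(c, g(0, pair(pair(pair(p(0), c), 0), g(g(c, 0), 0))))))  →  g(p(p(c)), pair(c, g(0, pair(pair(pair(p(0), c), 0), g(g(c, 0), 0)))))   [R4 at ε]
2. g(p(p(c)), pair(c, g(0, pair(pair(pair(p(0), c), 0), g(g(c, 0), 0)))))  →  g(0, pair(pair(pair(p(0), c), 0), g(g(c, 0), 0)))   [R5 at ε]
3. g(0, pair(pair(pair(p(0), c), 0), g(g(c, 0), 0)))  →  pair(pair(pair(p(0), c), 0), g(g(c, 0), 0))   [R4 at ε]
4. pair(pair(pair(p(0), c), 0), g(g(c, 0), 0))  →  pair(pair(pair(p(0), c), 0), g(0, 0))   [R2 at 2.1]
5. pair(pair(pair(p(0), c), 0), g(0, 0))  →  pair(pair(pair(p(0), c), 0), 0)   [R4 at 2]

Reduce t₂ = g(g(g(c, c), c), p(g(pair(0, c), g(0, g(c, 0))))):
1. g(g(g(c, c), c), p(g(pair(0, c), g(0, g(c, 0)))))  →  g(g(c, c), p(g(pair(0, c), g(0, g(c, 0)))))   [R2 at 1.1]
2. g(g(c, c), p(g(pair(0, c), g(0, g(c, 0)))))  →  g(c, p(g(pair(0, c), g(0, g(c, 0)))))   [R2 at 1]
3. g(c, p(g(pair(0, c), g(0, g(c, 0)))))  →  p(g(pair(0, c), g(0, g(c, 0))))   [R2 at ε]
4. p(g(pair(0, c), g(0, g(c, 0))))  →  p(p(0))   [R3 at 1]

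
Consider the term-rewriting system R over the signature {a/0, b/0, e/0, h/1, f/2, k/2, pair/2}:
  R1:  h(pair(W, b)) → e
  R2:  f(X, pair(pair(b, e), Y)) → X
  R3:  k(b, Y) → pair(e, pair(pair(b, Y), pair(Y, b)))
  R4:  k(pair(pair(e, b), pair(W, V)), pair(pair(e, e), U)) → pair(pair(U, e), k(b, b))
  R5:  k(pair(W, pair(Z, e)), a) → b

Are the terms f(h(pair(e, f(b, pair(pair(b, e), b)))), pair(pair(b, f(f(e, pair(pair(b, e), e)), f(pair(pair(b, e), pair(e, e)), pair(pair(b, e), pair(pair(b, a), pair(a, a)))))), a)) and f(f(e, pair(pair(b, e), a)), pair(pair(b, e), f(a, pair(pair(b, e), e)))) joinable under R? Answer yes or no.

yes — NF(t₁) = e, NF(t₂) = e

Reduce t₁ = f(h(pair(e, f(b, pair(pair(b, e), b)))), pair(pair(b, f(f(e, pair(pair(b, e), e)), f(pair(pair(b, e), pair(e, e)), pair(pair(b, e), pair(pair(b, a), pair(a, a)))))), a)):
1. f(h(pair(e, f(b, pair(pair(b, e), b)))), pair(pair(b, f(f(e, pair(pair(b, e), e)), f(pair(pair(b, e), pair(e, e)), pair(pair(b, e), pair(pair(b, a), pair(a, a)))))), a))  →  f(h(pair(e, b)), pair(pair(b, f(f(e, pair(pair(b, e), e)), f(pair(pair(b, e), pair(e, e)), pair(pair(b, e), pair(pair(b, a), pair(a, a)))))), a))   [R2 at 1.1.2]
2. f(h(pair(e, b)), pair(pair(b, f(f(e, pair(pair(b, e), e)), f(pair(pair(b, e), pair(e, e)), pair(pair(b, e), pair(pair(b, a), pair(a, a)))))), a))  →  f(e, pair(pair(b, f(f(e, pair(pair(b, e), e)), f(pair(pair(b, e), pair(e, e)), pair(pair(b, e), pair(pair(b, a), pair(a, a)))))), a))   [R1 at 1]
3. f(e, pair(pair(b, f(f(e, pair(pair(b, e), e)), f(pair(pair(b, e), pair(e, e)), pair(pair(b, e), pair(pair(b, a), pair(a, a)))))), a))  →  f(e, pair(pair(b, f(e, f(pair(pair(b, e), pair(e, e)), pair(pair(b, e), pair(pair(b, a), pair(a, a)))))), a))   [R2 at 2.1.2.1]
4. f(e, pair(pair(b, f(e, f(pair(pair(b, e), pair(e, e)), pair(pair(b, e), pair(pair(b, a), pair(a, a)))))), a))  →  f(e, pair(pair(b, f(e, pair(pair(b, e), pair(e, e)))), a))   [R2 at 2.1.2.2]
5. f(e, pair(pair(b, f(e, pair(pair(b, e), pair(e, e)))), a))  →  f(e, pair(pair(b, e), a))   [R2 at 2.1.2]
6. f(e, pair(pair(b, e), a))  →  e   [R2 at ε]

Reduce t₂ = f(f(e, pair(pair(b, e), a)), pair(pair(b, e), f(a, pair(pair(b, e), e)))):
1. f(f(e, pair(pair(b, e), a)), pair(pair(b, e), f(a, pair(pair(b, e), e))))  →  f(e, pair(pair(b, e), a))   [R2 at ε]
2. f(e, pair(pair(b, e), a))  →  e   [R2 at ε]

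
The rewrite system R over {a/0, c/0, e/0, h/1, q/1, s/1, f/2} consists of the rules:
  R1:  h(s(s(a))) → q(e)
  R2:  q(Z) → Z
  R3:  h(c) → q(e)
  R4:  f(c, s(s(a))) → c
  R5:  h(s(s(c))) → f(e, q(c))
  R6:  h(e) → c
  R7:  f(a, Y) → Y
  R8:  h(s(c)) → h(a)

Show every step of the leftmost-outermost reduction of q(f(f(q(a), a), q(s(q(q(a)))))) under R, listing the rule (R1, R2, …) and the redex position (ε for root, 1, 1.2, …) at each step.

s(a)

1. q(f(f(q(a), a), q(s(q(q(a))))))  →  f(f(q(a), a), q(s(q(q(a)))))   [R2 at ε]
2. f(f(q(a), a), q(s(q(q(a)))))  →  f(f(a, a), q(s(q(q(a)))))   [R2 at 1.1]
3. f(f(a, a), q(s(q(q(a)))))  →  f(a, q(s(q(q(a)))))   [R7 at 1]
4. f(a, q(s(q(q(a)))))  →  q(s(q(q(a))))   [R7 at ε]
5. q(s(q(q(a))))  →  s(q(q(a)))   [R2 at ε]
6. s(q(q(a)))  →  s(q(a))   [R2 at 1]
7. s(q(a))  →  s(a)   [R2 at 1]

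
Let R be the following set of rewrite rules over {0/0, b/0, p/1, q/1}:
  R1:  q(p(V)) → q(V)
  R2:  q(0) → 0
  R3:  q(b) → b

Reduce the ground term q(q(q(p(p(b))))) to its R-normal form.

1. q(q(q(p(p(b)))))  →  q(q(q(p(b))))   [R1 at 1.1]
2. q(q(q(p(b))))  →  q(q(q(b)))   [R1 at 1.1]
3. q(q(q(b)))  →  q(q(b))   [R3 at 1.1]
4. q(q(b))  →  q(b)   [R3 at 1]
5. q(b)  →  b   [R3 at ε]

b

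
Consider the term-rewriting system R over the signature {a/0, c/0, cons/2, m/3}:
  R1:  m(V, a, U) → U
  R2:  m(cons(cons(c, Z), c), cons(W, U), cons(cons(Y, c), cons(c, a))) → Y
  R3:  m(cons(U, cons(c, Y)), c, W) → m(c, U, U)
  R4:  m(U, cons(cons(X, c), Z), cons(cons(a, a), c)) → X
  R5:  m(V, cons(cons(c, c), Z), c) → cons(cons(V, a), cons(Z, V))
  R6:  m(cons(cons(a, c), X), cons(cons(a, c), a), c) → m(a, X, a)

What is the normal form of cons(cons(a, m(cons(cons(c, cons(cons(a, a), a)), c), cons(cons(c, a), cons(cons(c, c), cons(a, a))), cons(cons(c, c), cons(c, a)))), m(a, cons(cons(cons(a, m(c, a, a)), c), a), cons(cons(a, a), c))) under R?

1. cons(cons(a, m(cons(cons(c, cons(cons(a, a), a)), c), cons(cons(c, a), cons(cons(c, c), cons(a, a))), cons(cons(c, c), cons(c, a)))), m(a, cons(cons(cons(a, m(c, a, a)), c), a), cons(cons(a, a), c)))  →  cons(cons(a, c), m(a, cons(cons(cons(a, m(c, a, a)), c), a), cons(cons(a, a), c)))   [R2 at 1.2]
2. cons(cons(a, c), m(a, cons(cons(cons(a, m(c, a, a)), c), a), cons(cons(a, a), c)))  →  cons(cons(a, c), cons(a, m(c, a, a)))   [R4 at 2]
3. cons(cons(a, c), cons(a, m(c, a, a)))  →  cons(cons(a, c), cons(a, a))   [R1 at 2.2]

cons(cons(a, c), cons(a, a))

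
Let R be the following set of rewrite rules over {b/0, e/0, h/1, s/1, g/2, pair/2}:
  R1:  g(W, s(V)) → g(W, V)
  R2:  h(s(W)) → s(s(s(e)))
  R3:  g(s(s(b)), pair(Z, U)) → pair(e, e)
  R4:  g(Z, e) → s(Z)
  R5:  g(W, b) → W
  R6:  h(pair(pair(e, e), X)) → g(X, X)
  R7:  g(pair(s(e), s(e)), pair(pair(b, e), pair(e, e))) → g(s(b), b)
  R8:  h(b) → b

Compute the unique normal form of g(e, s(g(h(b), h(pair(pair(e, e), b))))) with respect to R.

e

1. g(e, s(g(h(b), h(pair(pair(e, e), b)))))  →  g(e, g(h(b), h(pair(pair(e, e), b))))   [R1 at ε]
2. g(e, g(h(b), h(pair(pair(e, e), b))))  →  g(e, g(b, h(pair(pair(e, e), b))))   [R8 at 2.1]
3. g(e, g(b, h(pair(pair(e, e), b))))  →  g(e, g(b, g(b, b)))   [R6 at 2.2]
4. g(e, g(b, g(b, b)))  →  g(e, g(b, b))   [R5 at 2.2]
5. g(e, g(b, b))  →  g(e, b)   [R5 at 2]
6. g(e, b)  →  e   [R5 at ε]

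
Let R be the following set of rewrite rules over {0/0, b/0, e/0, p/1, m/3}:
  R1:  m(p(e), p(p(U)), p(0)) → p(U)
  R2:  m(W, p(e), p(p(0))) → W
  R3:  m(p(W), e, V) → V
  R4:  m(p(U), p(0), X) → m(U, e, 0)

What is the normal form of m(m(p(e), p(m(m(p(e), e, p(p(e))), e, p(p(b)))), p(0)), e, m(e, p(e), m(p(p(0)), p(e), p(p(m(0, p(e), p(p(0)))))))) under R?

e

1. m(m(p(e), p(m(m(p(e), e, p(p(e))), e, p(p(b)))), p(0)), e, m(e, p(e), m(p(p(0)), p(e), p(p(m(0, p(e), p(p(0))))))))  →  m(m(p(e), p(m(p(p(e)), e, p(p(b)))), p(0)), e, m(e, p(e), m(p(p(0)), p(e), p(p(m(0, p(e), p(p(0))))))))   [R3 at 1.2.1.1]
2. m(m(p(e), p(m(p(p(e)), e, p(p(b)))), p(0)), e, m(e, p(e), m(p(p(0)), p(e), p(p(m(0, p(e), p(p(0))))))))  →  m(m(p(e), p(p(p(b))), p(0)), e, m(e, p(e), m(p(p(0)), p(e), p(p(m(0, p(e), p(p(0))))))))   [R3 at 1.2.1]
3. m(m(p(e), p(p(p(b))), p(0)), e, m(e, p(e), m(p(p(0)), p(e), p(p(m(0, p(e), p(p(0))))))))  →  m(p(p(b)), e, m(e, p(e), m(p(p(0)), p(e), p(p(m(0, p(e), p(p(0))))))))   [R1 at 1]
4. m(p(p(b)), e, m(e, p(e), m(p(p(0)), p(e), p(p(m(0, p(e), p(p(0))))))))  →  m(e, p(e), m(p(p(0)), p(e), p(p(m(0, p(e), p(p(0)))))))   [R3 at ε]
5. m(e, p(e), m(p(p(0)), p(e), p(p(m(0, p(e), p(p(0)))))))  →  m(e, p(e), m(p(p(0)), p(e), p(p(0))))   [R2 at 3.3.1.1]
6. m(e, p(e), m(p(p(0)), p(e), p(p(0))))  →  m(e, p(e), p(p(0)))   [R2 at 3]
7. m(e, p(e), p(p(0)))  →  e   [R2 at ε]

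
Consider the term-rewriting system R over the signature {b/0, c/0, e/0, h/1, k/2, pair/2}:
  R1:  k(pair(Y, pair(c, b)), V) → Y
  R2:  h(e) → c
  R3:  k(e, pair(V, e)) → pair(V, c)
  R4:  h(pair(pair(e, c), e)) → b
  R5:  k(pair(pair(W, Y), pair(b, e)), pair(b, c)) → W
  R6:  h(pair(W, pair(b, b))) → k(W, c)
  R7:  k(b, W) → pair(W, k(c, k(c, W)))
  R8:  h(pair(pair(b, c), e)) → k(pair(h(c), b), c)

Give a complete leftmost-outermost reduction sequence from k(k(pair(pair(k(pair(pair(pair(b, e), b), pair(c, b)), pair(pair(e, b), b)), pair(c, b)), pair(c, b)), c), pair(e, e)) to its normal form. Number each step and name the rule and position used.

1. k(k(pair(pair(k(pair(pair(pair(b, e), b), pair(c, b)), pair(pair(e, b), b)), pair(c, b)), pair(c, b)), c), pair(e, e))  →  k(pair(k(pair(pair(pair(b, e), b), pair(c, b)), pair(pair(e, b), b)), pair(c, b)), pair(e, e))   [R1 at 1]
2. k(pair(k(pair(pair(pair(b, e), b), pair(c, b)), pair(pair(e, b), b)), pair(c, b)), pair(e, e))  →  k(pair(pair(pair(b, e), b), pair(c, b)), pair(pair(e, b), b))   [R1 at ε]
3. k(pair(pair(pair(b, e), b), pair(c, b)), pair(pair(e, b), b))  →  pair(pair(b, e), b)   [R1 at ε]

pair(pair(b, e), b)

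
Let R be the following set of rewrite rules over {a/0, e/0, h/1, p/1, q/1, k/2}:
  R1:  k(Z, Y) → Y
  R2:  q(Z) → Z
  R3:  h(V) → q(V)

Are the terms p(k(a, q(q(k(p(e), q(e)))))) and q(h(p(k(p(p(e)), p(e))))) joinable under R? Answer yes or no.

no — NF(t₁) = p(e), NF(t₂) = p(p(e))

Reduce t₁ = p(k(a, q(q(k(p(e), q(e)))))):
1. p(k(a, q(q(k(p(e), q(e))))))  →  p(q(q(k(p(e), q(e)))))   [R1 at 1]
2. p(q(q(k(p(e), q(e)))))  →  p(q(k(p(e), q(e))))   [R2 at 1]
3. p(q(k(p(e), q(e))))  →  p(k(p(e), q(e)))   [R2 at 1]
4. p(k(p(e), q(e)))  →  p(q(e))   [R1 at 1]
5. p(q(e))  →  p(e)   [R2 at 1]

Reduce t₂ = q(h(p(k(p(p(e)), p(e))))):
1. q(h(p(k(p(p(e)), p(e)))))  →  h(p(k(p(p(e)), p(e))))   [R2 at ε]
2. h(p(k(p(p(e)), p(e))))  →  q(p(k(p(p(e)), p(e))))   [R3 at ε]
3. q(p(k(p(p(e)), p(e))))  →  p(k(p(p(e)), p(e)))   [R2 at ε]
4. p(k(p(p(e)), p(e)))  →  p(p(e))   [R1 at 1]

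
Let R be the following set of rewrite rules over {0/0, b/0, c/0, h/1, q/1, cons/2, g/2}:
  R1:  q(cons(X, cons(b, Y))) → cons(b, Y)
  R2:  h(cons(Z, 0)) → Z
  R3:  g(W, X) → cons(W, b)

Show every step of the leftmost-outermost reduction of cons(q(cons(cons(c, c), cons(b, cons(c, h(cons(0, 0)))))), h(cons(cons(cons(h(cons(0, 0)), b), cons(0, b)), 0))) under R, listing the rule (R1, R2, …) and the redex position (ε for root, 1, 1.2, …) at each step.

cons(cons(b, cons(c, 0)), cons(cons(0, b), cons(0, b)))

1. cons(q(cons(cons(c, c), cons(b, cons(c, h(cons(0, 0)))))), h(cons(cons(cons(h(cons(0, 0)), b), cons(0, b)), 0)))  →  cons(cons(b, cons(c, h(cons(0, 0)))), h(cons(cons(cons(h(cons(0, 0)), b), cons(0, b)), 0)))   [R1 at 1]
2. cons(cons(b, cons(c, h(cons(0, 0)))), h(cons(cons(cons(h(cons(0, 0)), b), cons(0, b)), 0)))  →  cons(cons(b, cons(c, 0)), h(cons(cons(cons(h(cons(0, 0)), b), cons(0, b)), 0)))   [R2 at 1.2.2]
3. cons(cons(b, cons(c, 0)), h(cons(cons(cons(h(cons(0, 0)), b), cons(0, b)), 0)))  →  cons(cons(b, cons(c, 0)), cons(cons(h(cons(0, 0)), b), cons(0, b)))   [R2 at 2]
4. cons(cons(b, cons(c, 0)), cons(cons(h(cons(0, 0)), b), cons(0, b)))  →  cons(cons(b, cons(c, 0)), cons(cons(0, b), cons(0, b)))   [R2 at 2.1.1]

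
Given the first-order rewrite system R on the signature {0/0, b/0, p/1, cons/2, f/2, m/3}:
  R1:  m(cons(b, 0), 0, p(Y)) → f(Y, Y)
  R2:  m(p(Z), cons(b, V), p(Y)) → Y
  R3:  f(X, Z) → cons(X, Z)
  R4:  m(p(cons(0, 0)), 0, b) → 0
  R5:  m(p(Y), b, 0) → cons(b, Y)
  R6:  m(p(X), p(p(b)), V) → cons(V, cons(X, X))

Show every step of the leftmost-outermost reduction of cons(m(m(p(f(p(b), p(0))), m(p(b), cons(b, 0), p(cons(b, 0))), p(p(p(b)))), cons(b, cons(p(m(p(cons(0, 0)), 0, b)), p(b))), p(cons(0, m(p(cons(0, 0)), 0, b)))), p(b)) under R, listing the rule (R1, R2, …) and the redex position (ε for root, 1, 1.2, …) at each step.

1. cons(m(m(p(f(p(b), p(0))), m(p(b), cons(b, 0), p(cons(b, 0))), p(p(p(b)))), cons(b, cons(p(m(p(cons(0, 0)), 0, b)), p(b))), p(cons(0, m(p(cons(0, 0)), 0, b)))), p(b))  →  cons(m(m(p(cons(p(b), p(0))), m(p(b), cons(b, 0), p(cons(b, 0))), p(p(p(b)))), cons(b, cons(p(m(p(cons(0, 0)), 0, b)), p(b))), p(cons(0, m(p(cons(0, 0)), 0, b)))), p(b))   [R3 at 1.1.1.1]
2. cons(m(m(p(cons(p(b), p(0))), m(p(b), cons(b, 0), p(cons(b, 0))), p(p(p(b)))), cons(b, cons(p(m(p(cons(0, 0)), 0, b)), p(b))), p(cons(0, m(p(cons(0, 0)), 0, b)))), p(b))  →  cons(m(m(p(cons(p(b), p(0))), cons(b, 0), p(p(p(b)))), cons(b, cons(p(m(p(cons(0, 0)), 0, b)), p(b))), p(cons(0, m(p(cons(0, 0)), 0, b)))), p(b))   [R2 at 1.1.2]
3. cons(m(m(p(cons(p(b), p(0))), cons(b, 0), p(p(p(b)))), cons(b, cons(p(m(p(cons(0, 0)), 0, b)), p(b))), p(cons(0, m(p(cons(0, 0)), 0, b)))), p(b))  →  cons(m(p(p(b)), cons(b, cons(p(m(p(cons(0, 0)), 0, b)), p(b))), p(cons(0, m(p(cons(0, 0)), 0, b)))), p(b))   [R2 at 1.1]
4. cons(m(p(p(b)), cons(b, cons(p(m(p(cons(0, 0)), 0, b)), p(b))), p(cons(0, m(p(cons(0, 0)), 0, b)))), p(b))  →  cons(cons(0, m(p(cons(0, 0)), 0, b)), p(b))   [R2 at 1]
5. cons(cons(0, m(p(cons(0, 0)), 0, b)), p(b))  →  cons(cons(0, 0), p(b))   [R4 at 1.2]

cons(cons(0, 0), p(b))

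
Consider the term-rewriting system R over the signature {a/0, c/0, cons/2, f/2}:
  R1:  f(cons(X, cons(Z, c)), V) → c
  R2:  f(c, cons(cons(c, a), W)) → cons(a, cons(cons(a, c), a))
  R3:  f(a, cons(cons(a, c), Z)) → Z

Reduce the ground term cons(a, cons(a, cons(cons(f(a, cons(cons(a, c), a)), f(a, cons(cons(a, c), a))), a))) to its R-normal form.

1. cons(a, cons(a, cons(cons(f(a, cons(cons(a, c), a)), f(a, cons(cons(a, c), a))), a)))  →  cons(a, cons(a, cons(cons(a, f(a, cons(cons(a, c), a))), a)))   [R3 at 2.2.1.1]
2. cons(a, cons(a, cons(cons(a, f(a, cons(cons(a, c), a))), a)))  →  cons(a, cons(a, cons(cons(a, a), a)))   [R3 at 2.2.1.2]

cons(a, cons(a, cons(cons(a, a), a)))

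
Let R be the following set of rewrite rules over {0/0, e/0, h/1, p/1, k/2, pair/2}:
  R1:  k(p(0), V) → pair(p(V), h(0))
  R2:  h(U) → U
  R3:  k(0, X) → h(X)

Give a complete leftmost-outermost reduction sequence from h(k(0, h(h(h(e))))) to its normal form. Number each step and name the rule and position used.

e

1. h(k(0, h(h(h(e)))))  →  k(0, h(h(h(e))))   [R2 at ε]
2. k(0, h(h(h(e))))  →  h(h(h(h(e))))   [R3 at ε]
3. h(h(h(h(e))))  →  h(h(h(e)))   [R2 at ε]
4. h(h(h(e)))  →  h(h(e))   [R2 at ε]
5. h(h(e))  →  h(e)   [R2 at ε]
6. h(e)  →  e   [R2 at ε]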